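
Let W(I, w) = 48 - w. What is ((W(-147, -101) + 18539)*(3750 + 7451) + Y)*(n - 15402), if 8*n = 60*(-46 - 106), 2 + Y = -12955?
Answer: -3462428037402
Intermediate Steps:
Y = -12957 (Y = -2 - 12955 = -12957)
n = -1140 (n = (60*(-46 - 106))/8 = (60*(-152))/8 = (⅛)*(-9120) = -1140)
((W(-147, -101) + 18539)*(3750 + 7451) + Y)*(n - 15402) = (((48 - 1*(-101)) + 18539)*(3750 + 7451) - 12957)*(-1140 - 15402) = (((48 + 101) + 18539)*11201 - 12957)*(-16542) = ((149 + 18539)*11201 - 12957)*(-16542) = (18688*11201 - 12957)*(-16542) = (209324288 - 12957)*(-16542) = 209311331*(-16542) = -3462428037402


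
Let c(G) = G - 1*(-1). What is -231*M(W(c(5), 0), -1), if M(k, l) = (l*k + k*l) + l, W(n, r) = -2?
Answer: -693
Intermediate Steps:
c(G) = 1 + G (c(G) = G + 1 = 1 + G)
M(k, l) = l + 2*k*l (M(k, l) = (k*l + k*l) + l = 2*k*l + l = l + 2*k*l)
-231*M(W(c(5), 0), -1) = -(-231)*(1 + 2*(-2)) = -(-231)*(1 - 4) = -(-231)*(-3) = -231*3 = -693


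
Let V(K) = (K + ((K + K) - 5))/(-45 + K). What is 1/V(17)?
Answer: -14/23 ≈ -0.60870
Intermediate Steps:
V(K) = (-5 + 3*K)/(-45 + K) (V(K) = (K + (2*K - 5))/(-45 + K) = (K + (-5 + 2*K))/(-45 + K) = (-5 + 3*K)/(-45 + K))
1/V(17) = 1/((-5 + 3*17)/(-45 + 17)) = 1/((-5 + 51)/(-28)) = 1/(-1/28*46) = 1/(-23/14) = -14/23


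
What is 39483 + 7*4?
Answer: 39511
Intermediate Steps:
39483 + 7*4 = 39483 + 28 = 39511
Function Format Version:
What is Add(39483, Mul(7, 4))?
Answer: 39511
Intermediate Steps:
Add(39483, Mul(7, 4)) = Add(39483, 28) = 39511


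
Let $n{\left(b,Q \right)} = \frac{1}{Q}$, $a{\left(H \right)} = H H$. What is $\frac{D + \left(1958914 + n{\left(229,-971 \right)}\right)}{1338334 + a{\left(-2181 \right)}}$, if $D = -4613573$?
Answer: $- \frac{515534778}{1183667449} \approx -0.43554$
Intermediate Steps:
$a{\left(H \right)} = H^{2}$
$\frac{D + \left(1958914 + n{\left(229,-971 \right)}\right)}{1338334 + a{\left(-2181 \right)}} = \frac{-4613573 + \left(1958914 + \frac{1}{-971}\right)}{1338334 + \left(-2181\right)^{2}} = \frac{-4613573 + \left(1958914 - \frac{1}{971}\right)}{1338334 + 4756761} = \frac{-4613573 + \frac{1902105493}{971}}{6095095} = \left(- \frac{2577673890}{971}\right) \frac{1}{6095095} = - \frac{515534778}{1183667449}$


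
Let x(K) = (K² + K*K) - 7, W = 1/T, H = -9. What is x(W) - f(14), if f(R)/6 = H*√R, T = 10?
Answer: -349/50 + 54*√14 ≈ 195.07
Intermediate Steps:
W = ⅒ (W = 1/10 = ⅒ ≈ 0.10000)
x(K) = -7 + 2*K² (x(K) = (K² + K²) - 7 = 2*K² - 7 = -7 + 2*K²)
f(R) = -54*√R (f(R) = 6*(-9*√R) = -54*√R)
x(W) - f(14) = (-7 + 2*(⅒)²) - (-54)*√14 = (-7 + 2*(1/100)) + 54*√14 = (-7 + 1/50) + 54*√14 = -349/50 + 54*√14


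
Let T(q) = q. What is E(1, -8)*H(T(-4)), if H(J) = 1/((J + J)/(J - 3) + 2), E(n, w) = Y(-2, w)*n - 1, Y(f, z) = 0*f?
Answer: -7/22 ≈ -0.31818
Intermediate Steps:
Y(f, z) = 0
E(n, w) = -1 (E(n, w) = 0*n - 1 = 0 - 1 = -1)
H(J) = 1/(2 + 2*J/(-3 + J)) (H(J) = 1/((2*J)/(-3 + J) + 2) = 1/(2*J/(-3 + J) + 2) = 1/(2 + 2*J/(-3 + J)))
E(1, -8)*H(T(-4)) = -(-3 - 4)/(2*(-3 + 2*(-4))) = -(-7)/(2*(-3 - 8)) = -(-7)/(2*(-11)) = -(-1)*(-7)/(2*11) = -1*7/22 = -7/22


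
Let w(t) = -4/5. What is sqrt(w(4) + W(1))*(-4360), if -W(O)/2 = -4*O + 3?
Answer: -872*sqrt(30) ≈ -4776.1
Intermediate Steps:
w(t) = -4/5 (w(t) = -4*1/5 = -4/5)
W(O) = -6 + 8*O (W(O) = -2*(-4*O + 3) = -2*(3 - 4*O) = -6 + 8*O)
sqrt(w(4) + W(1))*(-4360) = sqrt(-4/5 + (-6 + 8*1))*(-4360) = sqrt(-4/5 + (-6 + 8))*(-4360) = sqrt(-4/5 + 2)*(-4360) = sqrt(6/5)*(-4360) = (sqrt(30)/5)*(-4360) = -872*sqrt(30)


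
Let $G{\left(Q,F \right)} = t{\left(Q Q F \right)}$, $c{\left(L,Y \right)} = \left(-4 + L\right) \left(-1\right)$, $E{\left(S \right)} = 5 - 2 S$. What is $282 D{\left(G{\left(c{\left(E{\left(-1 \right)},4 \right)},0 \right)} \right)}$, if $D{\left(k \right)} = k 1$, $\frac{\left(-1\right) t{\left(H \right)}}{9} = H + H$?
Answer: $0$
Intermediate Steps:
$c{\left(L,Y \right)} = 4 - L$
$t{\left(H \right)} = - 18 H$ ($t{\left(H \right)} = - 9 \left(H + H\right) = - 9 \cdot 2 H = - 18 H$)
$G{\left(Q,F \right)} = - 18 F Q^{2}$ ($G{\left(Q,F \right)} = - 18 Q Q F = - 18 Q^{2} F = - 18 F Q^{2}$)
$D{\left(k \right)} = k$
$282 D{\left(G{\left(c{\left(E{\left(-1 \right)},4 \right)},0 \right)} \right)} = 282 \left(\left(-18\right) 0 \left(4 - \left(5 - -2\right)\right)^{2}\right) = 282 \left(\left(-18\right) 0 \left(4 - \left(5 + 2\right)\right)^{2}\right) = 282 \left(\left(-18\right) 0 \left(4 - 7\right)^{2}\right) = 282 \left(\left(-18\right) 0 \left(-3\right)^{2}\right) = 282 \left(\left(-18\right) 0 \cdot 9\right) = 282 \cdot 0 = 0$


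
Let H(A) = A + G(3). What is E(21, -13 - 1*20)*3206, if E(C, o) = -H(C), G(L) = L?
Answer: -76944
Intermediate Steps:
H(A) = 3 + A (H(A) = A + 3 = 3 + A)
E(C, o) = -3 - C (E(C, o) = -(3 + C) = -3 - C)
E(21, -13 - 1*20)*3206 = (-3 - 1*21)*3206 = (-3 - 21)*3206 = -24*3206 = -76944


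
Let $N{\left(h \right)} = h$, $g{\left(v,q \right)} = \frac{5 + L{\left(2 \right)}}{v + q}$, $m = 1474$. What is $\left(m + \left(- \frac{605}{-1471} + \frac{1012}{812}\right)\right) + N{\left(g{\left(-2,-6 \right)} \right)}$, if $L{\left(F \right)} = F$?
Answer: $\frac{3523114029}{2388904} \approx 1474.8$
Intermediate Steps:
$g{\left(v,q \right)} = \frac{7}{q + v}$ ($g{\left(v,q \right)} = \frac{5 + 2}{v + q} = \frac{7}{q + v}$)
$\left(m + \left(- \frac{605}{-1471} + \frac{1012}{812}\right)\right) + N{\left(g{\left(-2,-6 \right)} \right)} = \left(1474 + \left(- \frac{605}{-1471} + \frac{1012}{812}\right)\right) + \frac{7}{-6 - 2} = \left(1474 + \left(\left(-605\right) \left(- \frac{1}{1471}\right) + 1012 \cdot \frac{1}{812}\right)\right) + \frac{7}{-8} = \left(1474 + \left(\frac{605}{1471} + \frac{253}{203}\right)\right) + 7 \left(- \frac{1}{8}\right) = \left(1474 + \frac{494978}{298613}\right) - \frac{7}{8} = \frac{440650540}{298613} - \frac{7}{8} = \frac{3523114029}{2388904}$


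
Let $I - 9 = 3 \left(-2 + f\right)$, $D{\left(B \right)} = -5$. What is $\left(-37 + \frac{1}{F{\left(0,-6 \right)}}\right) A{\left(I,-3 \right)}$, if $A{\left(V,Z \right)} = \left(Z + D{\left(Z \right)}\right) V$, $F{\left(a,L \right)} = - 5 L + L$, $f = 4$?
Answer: $4435$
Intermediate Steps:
$F{\left(a,L \right)} = - 4 L$
$I = 15$ ($I = 9 + 3 \left(-2 + 4\right) = 9 + 3 \cdot 2 = 9 + 6 = 15$)
$A{\left(V,Z \right)} = V \left(-5 + Z\right)$ ($A{\left(V,Z \right)} = \left(Z - 5\right) V = \left(-5 + Z\right) V = V \left(-5 + Z\right)$)
$\left(-37 + \frac{1}{F{\left(0,-6 \right)}}\right) A{\left(I,-3 \right)} = \left(-37 + \frac{1}{\left(-4\right) \left(-6\right)}\right) 15 \left(-5 - 3\right) = \left(-37 + \frac{1}{24}\right) 15 \left(-8\right) = \left(-37 + \frac{1}{24}\right) \left(-120\right) = \left(- \frac{887}{24}\right) \left(-120\right) = 4435$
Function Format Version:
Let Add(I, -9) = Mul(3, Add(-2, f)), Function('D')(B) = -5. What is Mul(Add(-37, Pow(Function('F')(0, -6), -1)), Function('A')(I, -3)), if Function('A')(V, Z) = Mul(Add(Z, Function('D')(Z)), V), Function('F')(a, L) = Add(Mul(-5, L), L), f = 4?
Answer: 4435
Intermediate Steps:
Function('F')(a, L) = Mul(-4, L)
I = 15 (I = Add(9, Mul(3, Add(-2, 4))) = Add(9, Mul(3, 2)) = Add(9, 6) = 15)
Function('A')(V, Z) = Mul(V, Add(-5, Z)) (Function('A')(V, Z) = Mul(Add(Z, -5), V) = Mul(Add(-5, Z), V) = Mul(V, Add(-5, Z)))
Mul(Add(-37, Pow(Function('F')(0, -6), -1)), Function('A')(I, -3)) = Mul(Add(-37, Pow(Mul(-4, -6), -1)), Mul(15, Add(-5, -3))) = Mul(Add(-37, Pow(24, -1)), Mul(15, -8)) = Mul(Add(-37, Rational(1, 24)), -120) = Mul(Rational(-887, 24), -120) = 4435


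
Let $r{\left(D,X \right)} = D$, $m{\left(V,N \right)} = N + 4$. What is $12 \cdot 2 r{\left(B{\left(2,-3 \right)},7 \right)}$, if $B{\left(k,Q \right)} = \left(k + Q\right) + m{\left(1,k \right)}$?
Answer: $120$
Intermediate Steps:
$m{\left(V,N \right)} = 4 + N$
$B{\left(k,Q \right)} = 4 + Q + 2 k$ ($B{\left(k,Q \right)} = \left(k + Q\right) + \left(4 + k\right) = \left(Q + k\right) + \left(4 + k\right) = 4 + Q + 2 k$)
$12 \cdot 2 r{\left(B{\left(2,-3 \right)},7 \right)} = 12 \cdot 2 \left(4 - 3 + 2 \cdot 2\right) = 24 \left(4 - 3 + 4\right) = 24 \cdot 5 = 120$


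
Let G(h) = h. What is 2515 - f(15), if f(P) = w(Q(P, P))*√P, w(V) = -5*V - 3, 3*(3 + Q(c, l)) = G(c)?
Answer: 2515 + 13*√15 ≈ 2565.3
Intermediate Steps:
Q(c, l) = -3 + c/3
w(V) = -3 - 5*V
f(P) = √P*(12 - 5*P/3) (f(P) = (-3 - 5*(-3 + P/3))*√P = (-3 + (15 - 5*P/3))*√P = (12 - 5*P/3)*√P = √P*(12 - 5*P/3))
2515 - f(15) = 2515 - √15*(36 - 5*15)/3 = 2515 - √15*(36 - 75)/3 = 2515 - √15*(-39)/3 = 2515 - (-13)*√15 = 2515 + 13*√15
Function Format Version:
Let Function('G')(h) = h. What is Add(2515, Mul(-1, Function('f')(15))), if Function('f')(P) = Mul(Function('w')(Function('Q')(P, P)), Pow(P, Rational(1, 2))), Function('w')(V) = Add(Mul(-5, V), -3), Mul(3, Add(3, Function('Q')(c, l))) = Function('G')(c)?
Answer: Add(2515, Mul(13, Pow(15, Rational(1, 2)))) ≈ 2565.3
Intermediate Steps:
Function('Q')(c, l) = Add(-3, Mul(Rational(1, 3), c))
Function('w')(V) = Add(-3, Mul(-5, V))
Function('f')(P) = Mul(Pow(P, Rational(1, 2)), Add(12, Mul(Rational(-5, 3), P))) (Function('f')(P) = Mul(Add(-3, Mul(-5, Add(-3, Mul(Rational(1, 3), P)))), Pow(P, Rational(1, 2))) = Mul(Add(-3, Add(15, Mul(Rational(-5, 3), P))), Pow(P, Rational(1, 2))) = Mul(Add(12, Mul(Rational(-5, 3), P)), Pow(P, Rational(1, 2))) = Mul(Pow(P, Rational(1, 2)), Add(12, Mul(Rational(-5, 3), P))))
Add(2515, Mul(-1, Function('f')(15))) = Add(2515, Mul(-1, Mul(Rational(1, 3), Pow(15, Rational(1, 2)), Add(36, Mul(-5, 15))))) = Add(2515, Mul(-1, Mul(Rational(1, 3), Pow(15, Rational(1, 2)), Add(36, -75)))) = Add(2515, Mul(-1, Mul(Rational(1, 3), Pow(15, Rational(1, 2)), -39))) = Add(2515, Mul(-1, Mul(-13, Pow(15, Rational(1, 2))))) = Add(2515, Mul(13, Pow(15, Rational(1, 2))))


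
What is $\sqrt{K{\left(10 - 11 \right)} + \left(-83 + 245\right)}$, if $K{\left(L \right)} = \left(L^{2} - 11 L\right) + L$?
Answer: $\sqrt{173} \approx 13.153$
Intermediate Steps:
$K{\left(L \right)} = L^{2} - 10 L$
$\sqrt{K{\left(10 - 11 \right)} + \left(-83 + 245\right)} = \sqrt{\left(10 - 11\right) \left(-10 + \left(10 - 11\right)\right) + \left(-83 + 245\right)} = \sqrt{- (-10 - 1) + 162} = \sqrt{\left(-1\right) \left(-11\right) + 162} = \sqrt{11 + 162} = \sqrt{173}$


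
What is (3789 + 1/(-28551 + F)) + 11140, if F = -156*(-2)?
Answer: 421580030/28239 ≈ 14929.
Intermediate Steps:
F = 312
(3789 + 1/(-28551 + F)) + 11140 = (3789 + 1/(-28551 + 312)) + 11140 = (3789 + 1/(-28239)) + 11140 = (3789 - 1/28239) + 11140 = 106997570/28239 + 11140 = 421580030/28239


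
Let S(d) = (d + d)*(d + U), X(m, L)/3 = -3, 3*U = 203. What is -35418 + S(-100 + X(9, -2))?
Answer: -79222/3 ≈ -26407.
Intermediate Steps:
U = 203/3 (U = (1/3)*203 = 203/3 ≈ 67.667)
X(m, L) = -9 (X(m, L) = 3*(-3) = -9)
S(d) = 2*d*(203/3 + d) (S(d) = (d + d)*(d + 203/3) = (2*d)*(203/3 + d) = 2*d*(203/3 + d))
-35418 + S(-100 + X(9, -2)) = -35418 + 2*(-100 - 9)*(203 + 3*(-100 - 9))/3 = -35418 + (2/3)*(-109)*(203 + 3*(-109)) = -35418 + (2/3)*(-109)*(203 - 327) = -35418 + (2/3)*(-109)*(-124) = -35418 + 27032/3 = -79222/3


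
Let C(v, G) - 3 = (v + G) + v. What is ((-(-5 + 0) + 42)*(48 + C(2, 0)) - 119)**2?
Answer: 6081156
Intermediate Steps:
C(v, G) = 3 + G + 2*v (C(v, G) = 3 + ((v + G) + v) = 3 + ((G + v) + v) = 3 + (G + 2*v) = 3 + G + 2*v)
((-(-5 + 0) + 42)*(48 + C(2, 0)) - 119)**2 = ((-(-5 + 0) + 42)*(48 + (3 + 0 + 2*2)) - 119)**2 = ((-1*(-5) + 42)*(48 + (3 + 0 + 4)) - 119)**2 = ((5 + 42)*(48 + 7) - 119)**2 = (47*55 - 119)**2 = (2585 - 119)**2 = 2466**2 = 6081156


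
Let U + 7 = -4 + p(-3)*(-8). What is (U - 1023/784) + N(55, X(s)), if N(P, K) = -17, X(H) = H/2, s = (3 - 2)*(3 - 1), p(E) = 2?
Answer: -35519/784 ≈ -45.305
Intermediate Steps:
s = 2 (s = 1*2 = 2)
X(H) = H/2 (X(H) = H*(½) = H/2)
U = -27 (U = -7 + (-4 + 2*(-8)) = -7 + (-4 - 16) = -7 - 20 = -27)
(U - 1023/784) + N(55, X(s)) = (-27 - 1023/784) - 17 = -22191/784 - 17 = -35519/784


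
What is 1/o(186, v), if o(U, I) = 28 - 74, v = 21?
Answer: -1/46 ≈ -0.021739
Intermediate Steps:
o(U, I) = -46
1/o(186, v) = 1/(-46) = -1/46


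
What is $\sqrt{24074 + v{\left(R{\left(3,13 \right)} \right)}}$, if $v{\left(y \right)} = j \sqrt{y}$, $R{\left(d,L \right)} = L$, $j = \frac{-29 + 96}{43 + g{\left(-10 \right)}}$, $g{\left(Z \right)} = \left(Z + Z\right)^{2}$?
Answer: $\frac{\sqrt{4724498426 + 29681 \sqrt{13}}}{443} \approx 155.16$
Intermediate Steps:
$g{\left(Z \right)} = 4 Z^{2}$ ($g{\left(Z \right)} = \left(2 Z\right)^{2} = 4 Z^{2}$)
$j = \frac{67}{443}$ ($j = \frac{-29 + 96}{43 + 4 \left(-10\right)^{2}} = \frac{67}{43 + 4 \cdot 100} = \frac{67}{43 + 400} = \frac{67}{443} \approx 0.15124$)
$v{\left(y \right)} = \frac{67 \sqrt{y}}{443}$
$\sqrt{24074 + v{\left(R{\left(3,13 \right)} \right)}} = \sqrt{24074 + \frac{67 \sqrt{13}}{443}}$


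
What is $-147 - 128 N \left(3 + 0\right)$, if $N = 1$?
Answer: $-531$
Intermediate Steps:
$-147 - 128 N \left(3 + 0\right) = -147 - 128 \cdot 1 \left(3 + 0\right) = -147 - 128 \cdot 1 \cdot 3 = -147 - 384 = -531$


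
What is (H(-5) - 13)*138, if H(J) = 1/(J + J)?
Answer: -9039/5 ≈ -1807.8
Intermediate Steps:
H(J) = 1/(2*J)
(H(-5) - 13)*138 = ((½)/(-5) - 13)*138 = ((½)*(-⅕) - 13)*138 = (-⅒ - 13)*138 = -131/10*138 = -9039/5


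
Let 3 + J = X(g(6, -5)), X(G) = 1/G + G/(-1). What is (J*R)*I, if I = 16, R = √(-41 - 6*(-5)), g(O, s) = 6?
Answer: -424*I*√11/3 ≈ -468.75*I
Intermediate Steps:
R = I*√11 (R = √(-41 + 30) = √(-11) = I*√11 ≈ 3.3166*I)
X(G) = 1/G - G (X(G) = 1/G + G*(-1) = 1/G - G)
J = -53/6 (J = -3 + (1/6 - 1*6) = -3 + (⅙ - 6) = -3 - 35/6 = -53/6 ≈ -8.8333)
(J*R)*I = -53*I*√11/6*16 = -424*I*√11/3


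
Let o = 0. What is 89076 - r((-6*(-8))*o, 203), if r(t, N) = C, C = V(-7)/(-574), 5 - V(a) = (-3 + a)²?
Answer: 51129529/574 ≈ 89076.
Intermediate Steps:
V(a) = 5 - (-3 + a)²
C = 95/574 (C = (5 - (-3 - 7)²)/(-574) = (5 - 1*(-10)²)*(-1/574) = (5 - 1*100)*(-1/574) = (5 - 100)*(-1/574) = -95*(-1/574) = 95/574 ≈ 0.16551)
r(t, N) = 95/574
89076 - r((-6*(-8))*o, 203) = 89076 - 1*95/574 = 89076 - 95/574 = 51129529/574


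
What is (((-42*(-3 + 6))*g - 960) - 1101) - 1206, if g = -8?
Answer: -2259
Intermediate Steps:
(((-42*(-3 + 6))*g - 960) - 1101) - 1206 = ((-42*(-3 + 6)*(-8) - 960) - 1101) - 1206 = ((-42*3*(-8) - 960) - 1101) - 1206 = ((-7*18*(-8) - 960) - 1101) - 1206 = ((-126*(-8) - 960) - 1101) - 1206 = ((1008 - 960) - 1101) - 1206 = (48 - 1101) - 1206 = -1053 - 1206 = -2259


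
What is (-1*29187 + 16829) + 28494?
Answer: 16136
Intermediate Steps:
(-1*29187 + 16829) + 28494 = (-29187 + 16829) + 28494 = -12358 + 28494 = 16136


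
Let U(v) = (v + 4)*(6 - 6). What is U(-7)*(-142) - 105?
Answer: -105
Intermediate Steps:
U(v) = 0 (U(v) = (4 + v)*0 = 0)
U(-7)*(-142) - 105 = 0*(-142) - 105 = 0 - 105 = -105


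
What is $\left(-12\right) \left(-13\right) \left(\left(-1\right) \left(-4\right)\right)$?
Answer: $624$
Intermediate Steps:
$\left(-12\right) \left(-13\right) \left(\left(-1\right) \left(-4\right)\right) = 156 \cdot 4 = 624$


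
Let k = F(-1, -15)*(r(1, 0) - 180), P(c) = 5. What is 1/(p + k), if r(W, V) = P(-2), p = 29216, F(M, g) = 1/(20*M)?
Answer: 4/116899 ≈ 3.4218e-5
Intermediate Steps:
F(M, g) = 1/(20*M)
r(W, V) = 5
k = 35/4 (k = ((1/20)/(-1))*(5 - 180) = ((1/20)*(-1))*(-175) = -1/20*(-175) = 35/4 ≈ 8.7500)
1/(p + k) = 1/(29216 + 35/4) = 1/(116899/4) = 4/116899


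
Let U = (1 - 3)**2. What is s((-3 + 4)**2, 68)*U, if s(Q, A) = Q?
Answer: 4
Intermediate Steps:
U = 4 (U = (-2)**2 = 4)
s((-3 + 4)**2, 68)*U = (-3 + 4)**2*4 = 1**2*4 = 1*4 = 4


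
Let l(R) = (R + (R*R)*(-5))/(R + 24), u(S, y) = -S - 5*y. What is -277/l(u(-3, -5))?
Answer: 3601/973 ≈ 3.7009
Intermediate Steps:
l(R) = (R - 5*R²)/(24 + R) (l(R) = (R + R²*(-5))/(24 + R) = (R - 5*R²)/(24 + R))
-277/l(u(-3, -5)) = -277*(24 + (-1*(-3) - 5*(-5)))/((1 - 5*(-1*(-3) - 5*(-5)))*(-1*(-3) - 5*(-5))) = -277*(24 + (3 + 25))/((1 - 5*(3 + 25))*(3 + 25)) = -277*(24 + 28)/(28*(1 - 5*28)) = -277*13/(7*(1 - 140)) = -277/(28*(1/52)*(-139)) = -277/(-973/13) = -277*(-13/973) = 3601/973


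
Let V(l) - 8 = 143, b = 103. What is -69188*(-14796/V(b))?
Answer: 1023705648/151 ≈ 6.7795e+6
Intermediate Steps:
V(l) = 151 (V(l) = 8 + 143 = 151)
-69188*(-14796/V(b)) = -69188/(151/(-14796)) = -69188/(151*(-1/14796)) = -69188/(-151/14796) = -69188*(-14796/151) = 1023705648/151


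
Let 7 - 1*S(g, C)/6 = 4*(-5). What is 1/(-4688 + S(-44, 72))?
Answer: -1/4526 ≈ -0.00022095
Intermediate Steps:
S(g, C) = 162 (S(g, C) = 42 - 24*(-5) = 42 - 6*(-20) = 42 + 120 = 162)
1/(-4688 + S(-44, 72)) = 1/(-4688 + 162) = 1/(-4526) = -1/4526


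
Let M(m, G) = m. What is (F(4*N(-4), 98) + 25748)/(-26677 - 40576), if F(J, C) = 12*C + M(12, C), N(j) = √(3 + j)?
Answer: -26936/67253 ≈ -0.40052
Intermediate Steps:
F(J, C) = 12 + 12*C (F(J, C) = 12*C + 12 = 12 + 12*C)
(F(4*N(-4), 98) + 25748)/(-26677 - 40576) = ((12 + 12*98) + 25748)/(-26677 - 40576) = ((12 + 1176) + 25748)/(-67253) = (1188 + 25748)*(-1/67253) = 26936*(-1/67253) = -26936/67253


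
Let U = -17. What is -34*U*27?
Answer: 15606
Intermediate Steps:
-34*U*27 = -34*(-17)*27 = 578*27 = 15606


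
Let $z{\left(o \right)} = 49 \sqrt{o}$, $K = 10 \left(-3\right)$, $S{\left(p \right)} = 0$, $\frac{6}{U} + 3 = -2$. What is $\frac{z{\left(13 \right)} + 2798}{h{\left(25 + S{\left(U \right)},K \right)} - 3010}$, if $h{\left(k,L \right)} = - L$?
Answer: $- \frac{1399}{1490} - \frac{49 \sqrt{13}}{2980} \approx -0.99821$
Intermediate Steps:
$U = - \frac{6}{5}$ ($U = \frac{6}{-3 - 2} = \frac{6}{-5} = 6 \left(- \frac{1}{5}\right) = - \frac{6}{5} \approx -1.2$)
$K = -30$
$\frac{z{\left(13 \right)} + 2798}{h{\left(25 + S{\left(U \right)},K \right)} - 3010} = \frac{49 \sqrt{13} + 2798}{\left(-1\right) \left(-30\right) - 3010} = \frac{2798 + 49 \sqrt{13}}{30 - 3010} = \frac{2798 + 49 \sqrt{13}}{-2980} = \left(2798 + 49 \sqrt{13}\right) \left(- \frac{1}{2980}\right) = - \frac{1399}{1490} - \frac{49 \sqrt{13}}{2980}$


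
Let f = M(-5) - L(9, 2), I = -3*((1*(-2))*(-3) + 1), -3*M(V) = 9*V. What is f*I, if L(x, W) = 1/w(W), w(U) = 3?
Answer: -308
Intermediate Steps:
M(V) = -3*V
I = -21 (I = -3*(-2*(-3) + 1) = -3*(6 + 1) = -3*7 = -21)
L(x, W) = 1/3
f = 44/3 (f = -3*(-5) - 1*1/3 = 15 - 1/3 = 44/3 ≈ 14.667)
f*I = (44/3)*(-21) = -308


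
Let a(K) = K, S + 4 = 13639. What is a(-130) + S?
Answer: 13505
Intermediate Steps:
S = 13635 (S = -4 + 13639 = 13635)
a(-130) + S = -130 + 13635 = 13505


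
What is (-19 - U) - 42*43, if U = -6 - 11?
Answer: -1808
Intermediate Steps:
U = -17
(-19 - U) - 42*43 = (-19 - 1*(-17)) - 42*43 = (-19 + 17) - 1806 = -2 - 1806 = -1808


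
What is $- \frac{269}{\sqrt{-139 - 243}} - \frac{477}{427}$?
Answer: $- \frac{477}{427} + \frac{269 i \sqrt{382}}{382} \approx -1.1171 + 13.763 i$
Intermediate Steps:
$- \frac{269}{\sqrt{-139 - 243}} - \frac{477}{427} = - \frac{269}{\sqrt{-382}} - \frac{477}{427} = - \frac{269}{i \sqrt{382}} - \frac{477}{427} = - 269 \left(- \frac{i \sqrt{382}}{382}\right) - \frac{477}{427} = \frac{269 i \sqrt{382}}{382} - \frac{477}{427} = - \frac{477}{427} + \frac{269 i \sqrt{382}}{382}$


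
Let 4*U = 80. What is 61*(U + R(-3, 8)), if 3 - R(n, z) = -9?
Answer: 1952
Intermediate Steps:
U = 20 (U = (1/4)*80 = 20)
R(n, z) = 12 (R(n, z) = 3 - 1*(-9) = 3 + 9 = 12)
61*(U + R(-3, 8)) = 61*(20 + 12) = 61*32 = 1952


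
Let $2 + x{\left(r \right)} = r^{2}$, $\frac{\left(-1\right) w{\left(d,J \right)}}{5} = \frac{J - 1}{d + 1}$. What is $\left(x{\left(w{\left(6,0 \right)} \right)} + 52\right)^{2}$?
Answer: $\frac{6125625}{2401} \approx 2551.3$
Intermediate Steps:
$w{\left(d,J \right)} = - \frac{5 \left(-1 + J\right)}{1 + d}$ ($w{\left(d,J \right)} = - 5 \frac{J - 1}{d + 1} = - 5 \frac{-1 + J}{1 + d} = - \frac{5 \left(-1 + J\right)}{1 + d}$)
$x{\left(r \right)} = -2 + r^{2}$
$\left(x{\left(w{\left(6,0 \right)} \right)} + 52\right)^{2} = \left(\left(-2 + \left(\frac{5 \left(1 - 0\right)}{1 + 6}\right)^{2}\right) + 52\right)^{2} = \left(\left(-2 + \left(\frac{5 \left(1 + 0\right)}{7}\right)^{2}\right) + 52\right)^{2} = \left(\left(-2 + \left(5 \cdot \frac{1}{7} \cdot 1\right)^{2}\right) + 52\right)^{2} = \left(\left(-2 + \left(\frac{5}{7}\right)^{2}\right) + 52\right)^{2} = \left(\left(-2 + \frac{25}{49}\right) + 52\right)^{2} = \left(- \frac{73}{49} + 52\right)^{2} = \left(\frac{2475}{49}\right)^{2} = \frac{6125625}{2401}$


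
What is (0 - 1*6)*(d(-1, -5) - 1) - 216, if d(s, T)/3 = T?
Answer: -120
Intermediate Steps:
d(s, T) = 3*T
(0 - 1*6)*(d(-1, -5) - 1) - 216 = (0 - 1*6)*(3*(-5) - 1) - 216 = (0 - 6)*(-15 - 1) - 216 = -6*(-16) - 216 = 96 - 216 = -120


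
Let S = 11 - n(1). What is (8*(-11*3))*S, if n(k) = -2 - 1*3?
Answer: -4224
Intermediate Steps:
n(k) = -5 (n(k) = -2 - 3 = -5)
S = 16 (S = 11 - 1*(-5) = 11 + 5 = 16)
(8*(-11*3))*S = (8*(-11*3))*16 = (8*(-33))*16 = -264*16 = -4224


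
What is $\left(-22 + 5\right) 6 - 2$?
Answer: $-104$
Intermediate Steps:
$\left(-22 + 5\right) 6 - 2 = \left(-17\right) 6 - 2 = -102 - 2 = -104$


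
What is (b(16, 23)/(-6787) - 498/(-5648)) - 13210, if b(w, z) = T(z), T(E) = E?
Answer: -253187681469/19166488 ≈ -13210.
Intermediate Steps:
b(w, z) = z
(b(16, 23)/(-6787) - 498/(-5648)) - 13210 = (23/(-6787) - 498/(-5648)) - 13210 = (23*(-1/6787) - 498*(-1/5648)) - 13210 = (-23/6787 + 249/2824) - 13210 = 1625011/19166488 - 13210 = -253187681469/19166488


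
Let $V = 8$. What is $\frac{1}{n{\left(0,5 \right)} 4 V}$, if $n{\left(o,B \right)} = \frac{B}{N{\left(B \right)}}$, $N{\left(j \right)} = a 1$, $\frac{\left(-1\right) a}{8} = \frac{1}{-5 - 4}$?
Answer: $\frac{1}{180} \approx 0.0055556$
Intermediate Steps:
$a = \frac{8}{9}$ ($a = - \frac{8}{-5 - 4} = - \frac{8}{-9} = \left(-8\right) \left(- \frac{1}{9}\right) = \frac{8}{9} \approx 0.88889$)
$N{\left(j \right)} = \frac{8}{9}$ ($N{\left(j \right)} = \frac{8}{9} \cdot 1 = \frac{8}{9}$)
$n{\left(o,B \right)} = \frac{9 B}{8}$ ($n{\left(o,B \right)} = \frac{B}{\frac{8}{9}} = B \frac{9}{8} = \frac{9 B}{8}$)
$\frac{1}{n{\left(0,5 \right)} 4 V} = \frac{1}{\frac{9}{8} \cdot 5 \cdot 4 \cdot 8} = \frac{1}{\frac{45}{8} \cdot 4 \cdot 8} = \frac{1}{\frac{45}{2} \cdot 8} = \frac{1}{180}$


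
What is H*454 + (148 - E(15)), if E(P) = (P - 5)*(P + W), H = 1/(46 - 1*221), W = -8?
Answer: 13196/175 ≈ 75.406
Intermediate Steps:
H = -1/175 (H = 1/(46 - 221) = 1/(-175) = -1/175 ≈ -0.0057143)
E(P) = (-8 + P)*(-5 + P) (E(P) = (P - 5)*(P - 8) = (-5 + P)*(-8 + P) = (-8 + P)*(-5 + P))
H*454 + (148 - E(15)) = -1/175*454 + (148 - (40 + 15**2 - 13*15)) = -454/175 + (148 - (40 + 225 - 195)) = -454/175 + (148 - 1*70) = -454/175 + (148 - 70) = -454/175 + 78 = 13196/175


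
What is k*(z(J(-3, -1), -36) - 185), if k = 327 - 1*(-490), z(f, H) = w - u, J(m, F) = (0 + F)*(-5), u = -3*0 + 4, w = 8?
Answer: -147877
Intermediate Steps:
u = 4 (u = 0 + 4 = 4)
J(m, F) = -5*F (J(m, F) = F*(-5) = -5*F)
z(f, H) = 4 (z(f, H) = 8 - 1*4 = 8 - 4 = 4)
k = 817 (k = 327 + 490 = 817)
k*(z(J(-3, -1), -36) - 185) = 817*(4 - 185) = 817*(-181) = -147877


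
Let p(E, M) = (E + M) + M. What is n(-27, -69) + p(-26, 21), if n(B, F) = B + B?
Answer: -38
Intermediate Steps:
n(B, F) = 2*B
p(E, M) = E + 2*M
n(-27, -69) + p(-26, 21) = 2*(-27) + (-26 + 2*21) = -54 + (-26 + 42) = -54 + 16 = -38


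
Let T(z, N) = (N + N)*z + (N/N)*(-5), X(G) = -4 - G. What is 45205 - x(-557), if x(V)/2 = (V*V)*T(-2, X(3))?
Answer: -14226249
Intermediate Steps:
T(z, N) = -5 + 2*N*z (T(z, N) = (2*N)*z + 1*(-5) = 2*N*z - 5 = -5 + 2*N*z)
x(V) = 46*V² (x(V) = 2*((V*V)*(-5 + 2*(-4 - 1*3)*(-2))) = 2*(V²*(-5 + 2*(-4 - 3)*(-2))) = 2*(V²*(-5 + 2*(-7)*(-2))) = 2*(V²*(-5 + 28)) = 2*(V²*23) = 2*(23*V²) = 46*V²)
45205 - x(-557) = 45205 - 46*(-557)² = 45205 - 46*310249 = 45205 - 1*14271454 = 45205 - 14271454 = -14226249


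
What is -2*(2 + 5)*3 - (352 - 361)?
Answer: -33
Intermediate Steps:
-2*(2 + 5)*3 - (352 - 361) = -14*3 - 1*(-9) = -2*21 + 9 = -42 + 9 = -33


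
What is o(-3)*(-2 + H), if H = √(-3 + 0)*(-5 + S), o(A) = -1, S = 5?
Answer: 2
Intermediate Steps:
H = 0 (H = √(-3 + 0)*(-5 + 5) = √(-3)*0 = (I*√3)*0 = 0)
o(-3)*(-2 + H) = -(-2 + 0) = -1*(-2) = 2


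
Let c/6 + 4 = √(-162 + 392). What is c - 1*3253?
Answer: -3277 + 6*√230 ≈ -3186.0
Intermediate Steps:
c = -24 + 6*√230 (c = -24 + 6*√(-162 + 392) = -24 + 6*√230 ≈ 66.995)
c - 1*3253 = (-24 + 6*√230) - 1*3253 = (-24 + 6*√230) - 3253 = -3277 + 6*√230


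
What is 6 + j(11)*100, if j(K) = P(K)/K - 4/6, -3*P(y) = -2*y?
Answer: 6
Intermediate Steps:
P(y) = 2*y/3 (P(y) = -(-2)*y/3 = 2*y/3)
j(K) = 0 (j(K) = (2*K/3)/K - 4/6 = ⅔ - 4*⅙ = ⅔ - ⅔ = 0)
6 + j(11)*100 = 6 + 0*100 = 6 + 0 = 6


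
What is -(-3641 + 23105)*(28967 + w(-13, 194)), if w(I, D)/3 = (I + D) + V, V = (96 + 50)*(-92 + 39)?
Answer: -122545344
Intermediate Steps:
V = -7738 (V = 146*(-53) = -7738)
w(I, D) = -23214 + 3*D + 3*I (w(I, D) = 3*((I + D) - 7738) = 3*((D + I) - 7738) = 3*(-7738 + D + I) = -23214 + 3*D + 3*I)
-(-3641 + 23105)*(28967 + w(-13, 194)) = -(-3641 + 23105)*(28967 + (-23214 + 3*194 + 3*(-13))) = -19464*(28967 + (-23214 + 582 - 39)) = -19464*(28967 - 22671) = -19464*6296 = -1*122545344 = -122545344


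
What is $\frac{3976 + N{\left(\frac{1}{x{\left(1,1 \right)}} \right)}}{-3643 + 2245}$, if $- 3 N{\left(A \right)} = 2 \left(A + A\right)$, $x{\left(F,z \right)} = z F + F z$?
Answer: $- \frac{5963}{2097} \approx -2.8436$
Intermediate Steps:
$x{\left(F,z \right)} = 2 F z$ ($x{\left(F,z \right)} = F z + F z = 2 F z$)
$N{\left(A \right)} = - \frac{4 A}{3}$ ($N{\left(A \right)} = - \frac{2 \left(A + A\right)}{3} = - \frac{2 \cdot 2 A}{3} = - \frac{4 A}{3}$)
$\frac{3976 + N{\left(\frac{1}{x{\left(1,1 \right)}} \right)}}{-3643 + 2245} = \frac{3976 - \frac{4}{3 \cdot 2 \cdot 1 \cdot 1}}{-3643 + 2245} = \frac{3976 - \frac{4}{3 \cdot 2}}{-1398} = \left(3976 - \frac{2}{3}\right) \left(- \frac{1}{1398}\right) = \frac{11926}{3} \left(- \frac{1}{1398}\right) = - \frac{5963}{2097}$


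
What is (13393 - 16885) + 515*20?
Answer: 6808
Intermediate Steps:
(13393 - 16885) + 515*20 = -3492 + 10300 = 6808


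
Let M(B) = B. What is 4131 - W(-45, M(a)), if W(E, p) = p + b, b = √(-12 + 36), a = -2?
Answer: 4133 - 2*√6 ≈ 4128.1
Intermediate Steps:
b = 2*√6 (b = √24 = 2*√6 ≈ 4.8990)
W(E, p) = p + 2*√6
4131 - W(-45, M(a)) = 4131 - (-2 + 2*√6) = 4131 + (2 - 2*√6) = 4133 - 2*√6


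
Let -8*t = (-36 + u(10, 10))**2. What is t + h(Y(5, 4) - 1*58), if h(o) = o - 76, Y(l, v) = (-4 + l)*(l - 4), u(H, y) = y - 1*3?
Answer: -1905/8 ≈ -238.13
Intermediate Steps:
u(H, y) = -3 + y (u(H, y) = y - 3 = -3 + y)
Y(l, v) = (-4 + l)**2 (Y(l, v) = (-4 + l)*(-4 + l) = (-4 + l)**2)
h(o) = -76 + o
t = -841/8 (t = -(-36 + (-3 + 10))**2/8 = -(-36 + 7)**2/8 = -1/8*(-29)**2 = -1/8*841 = -841/8 ≈ -105.13)
t + h(Y(5, 4) - 1*58) = -841/8 + (-76 + ((-4 + 5)**2 - 1*58)) = -841/8 + (-76 + (1**2 - 58)) = -841/8 + (-76 + (1 - 58)) = -841/8 + (-76 - 57) = -841/8 - 133 = -1905/8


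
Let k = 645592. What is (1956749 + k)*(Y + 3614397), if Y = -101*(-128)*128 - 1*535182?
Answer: 12319479691659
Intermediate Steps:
Y = 1119602 (Y = 12928*128 - 535182 = 1654784 - 535182 = 1119602)
(1956749 + k)*(Y + 3614397) = (1956749 + 645592)*(1119602 + 3614397) = 2602341*4733999 = 12319479691659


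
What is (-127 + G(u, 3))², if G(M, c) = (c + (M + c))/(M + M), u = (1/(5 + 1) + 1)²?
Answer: 148376761/9604 ≈ 15449.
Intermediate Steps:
u = 49/36 (u = (1/6 + 1)² = (⅙ + 1)² = (7/6)² = 49/36 ≈ 1.3611)
G(M, c) = (M + 2*c)/(2*M) (G(M, c) = (M + 2*c)/((2*M)) = (M + 2*c)*(1/(2*M)) = (M + 2*c)/(2*M))
(-127 + G(u, 3))² = (-127 + (3 + (½)*(49/36))/(49/36))² = (-127 + 36*(3 + 49/72)/49)² = (-127 + (36/49)*(265/72))² = (-127 + 265/98)² = (-12181/98)² = 148376761/9604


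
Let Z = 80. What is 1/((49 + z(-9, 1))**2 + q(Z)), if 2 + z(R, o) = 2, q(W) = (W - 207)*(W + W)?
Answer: -1/17919 ≈ -5.5807e-5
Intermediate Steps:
q(W) = 2*W*(-207 + W) (q(W) = (-207 + W)*(2*W) = 2*W*(-207 + W))
z(R, o) = 0 (z(R, o) = -2 + 2 = 0)
1/((49 + z(-9, 1))**2 + q(Z)) = 1/((49 + 0)**2 + 2*80*(-207 + 80)) = 1/(49**2 + 2*80*(-127)) = 1/(2401 - 20320) = 1/(-17919) = -1/17919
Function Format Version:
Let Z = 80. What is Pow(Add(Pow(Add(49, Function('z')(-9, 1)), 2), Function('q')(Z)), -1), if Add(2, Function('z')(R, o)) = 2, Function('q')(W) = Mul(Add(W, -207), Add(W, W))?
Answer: Rational(-1, 17919) ≈ -5.5807e-5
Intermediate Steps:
Function('q')(W) = Mul(2, W, Add(-207, W)) (Function('q')(W) = Mul(Add(-207, W), Mul(2, W)) = Mul(2, W, Add(-207, W)))
Function('z')(R, o) = 0 (Function('z')(R, o) = Add(-2, 2) = 0)
Pow(Add(Pow(Add(49, Function('z')(-9, 1)), 2), Function('q')(Z)), -1) = Pow(Add(Pow(Add(49, 0), 2), Mul(2, 80, Add(-207, 80))), -1) = Pow(Add(Pow(49, 2), Mul(2, 80, -127)), -1) = Pow(Add(2401, -20320), -1) = Pow(-17919, -1) = Rational(-1, 17919)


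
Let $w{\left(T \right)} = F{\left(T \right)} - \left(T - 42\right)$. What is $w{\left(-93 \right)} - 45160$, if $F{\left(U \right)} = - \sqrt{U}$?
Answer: $-45025 - i \sqrt{93} \approx -45025.0 - 9.6436 i$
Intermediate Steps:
$w{\left(T \right)} = 42 - T - \sqrt{T}$ ($w{\left(T \right)} = - \sqrt{T} - \left(T - 42\right) = - \sqrt{T} - \left(-42 + T\right) = 42 - T - \sqrt{T}$)
$w{\left(-93 \right)} - 45160 = \left(42 - -93 - \sqrt{-93}\right) - 45160 = \left(42 + 93 - i \sqrt{93}\right) - 45160 = \left(135 - i \sqrt{93}\right) - 45160 = -45025 - i \sqrt{93}$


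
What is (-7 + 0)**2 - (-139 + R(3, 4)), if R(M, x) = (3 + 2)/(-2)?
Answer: 381/2 ≈ 190.50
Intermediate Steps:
R(M, x) = -5/2 (R(M, x) = 5*(-1/2) = -5/2)
(-7 + 0)**2 - (-139 + R(3, 4)) = (-7 + 0)**2 - (-139 - 5/2) = (-7)**2 - 1*(-283/2) = 49 + 283/2 = 381/2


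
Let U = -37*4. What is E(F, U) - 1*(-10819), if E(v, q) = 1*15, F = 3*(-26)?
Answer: 10834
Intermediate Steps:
F = -78
U = -148
E(v, q) = 15
E(F, U) - 1*(-10819) = 15 - 1*(-10819) = 15 + 10819 = 10834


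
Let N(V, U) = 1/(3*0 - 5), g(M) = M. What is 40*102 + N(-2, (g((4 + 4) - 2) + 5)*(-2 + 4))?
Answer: 20399/5 ≈ 4079.8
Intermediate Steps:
N(V, U) = -1/5 (N(V, U) = 1/(0 - 5) = 1/(-5) = -1/5)
40*102 + N(-2, (g((4 + 4) - 2) + 5)*(-2 + 4)) = 40*102 - 1/5 = 4080 - 1/5 = 20399/5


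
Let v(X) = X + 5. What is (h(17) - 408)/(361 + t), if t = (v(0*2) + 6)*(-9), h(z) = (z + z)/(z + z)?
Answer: -407/262 ≈ -1.5534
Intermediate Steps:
h(z) = 1 (h(z) = (2*z)/((2*z)) = (2*z)*(1/(2*z)) = 1)
v(X) = 5 + X
t = -99 (t = ((5 + 0*2) + 6)*(-9) = ((5 + 0) + 6)*(-9) = (5 + 6)*(-9) = 11*(-9) = -99)
(h(17) - 408)/(361 + t) = (1 - 408)/(361 - 99) = -407/262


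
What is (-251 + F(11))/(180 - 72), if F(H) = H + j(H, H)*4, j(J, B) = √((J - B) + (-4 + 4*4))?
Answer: -20/9 + 2*√3/27 ≈ -2.0939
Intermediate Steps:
j(J, B) = √(12 + J - B) (j(J, B) = √((J - B) + (-4 + 16)) = √((J - B) + 12) = √(12 + J - B))
F(H) = H + 8*√3 (F(H) = H + √(12 + H - H)*4 = H + √12*4 = H + (2*√3)*4 = H + 8*√3)
(-251 + F(11))/(180 - 72) = (-251 + (11 + 8*√3))/(180 - 72) = (-240 + 8*√3)/108 = (-240 + 8*√3)*(1/108) = -20/9 + 2*√3/27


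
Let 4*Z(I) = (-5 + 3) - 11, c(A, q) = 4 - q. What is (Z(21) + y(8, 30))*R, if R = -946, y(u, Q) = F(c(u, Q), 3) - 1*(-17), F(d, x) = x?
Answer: -31691/2 ≈ -15846.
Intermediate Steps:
y(u, Q) = 20 (y(u, Q) = 3 - 1*(-17) = 3 + 17 = 20)
Z(I) = -13/4 (Z(I) = ((-5 + 3) - 11)/4 = (-2 - 11)/4 = (¼)*(-13) = -13/4)
(Z(21) + y(8, 30))*R = (-13/4 + 20)*(-946) = (67/4)*(-946) = -31691/2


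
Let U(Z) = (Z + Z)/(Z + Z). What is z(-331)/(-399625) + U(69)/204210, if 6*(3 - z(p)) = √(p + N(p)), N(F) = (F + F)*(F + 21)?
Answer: -42601/16321484250 + √204889/2397750 ≈ 0.00018617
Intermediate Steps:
U(Z) = 1 (U(Z) = (2*Z)/((2*Z)) = (2*Z)*(1/(2*Z)) = 1)
N(F) = 2*F*(21 + F) (N(F) = (2*F)*(21 + F) = 2*F*(21 + F))
z(p) = 3 - √(p + 2*p*(21 + p))/6
z(-331)/(-399625) + U(69)/204210 = (3 - √204889/6)/(-399625) + 1/204210 = (3 - √204889/6)*(-1/399625) + 1*(1/204210) = (3 - √204889/6)*(-1/399625) + 1/204210 = (-3/399625 + √204889/2397750) + 1/204210 = -42601/16321484250 + √204889/2397750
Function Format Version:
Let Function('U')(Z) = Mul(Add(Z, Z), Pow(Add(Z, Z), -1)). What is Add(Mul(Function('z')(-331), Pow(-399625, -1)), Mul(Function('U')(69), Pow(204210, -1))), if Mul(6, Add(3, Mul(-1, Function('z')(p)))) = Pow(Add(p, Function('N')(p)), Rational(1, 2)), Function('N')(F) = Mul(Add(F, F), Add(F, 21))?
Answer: Add(Rational(-42601, 16321484250), Mul(Rational(1, 2397750), Pow(204889, Rational(1, 2)))) ≈ 0.00018617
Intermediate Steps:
Function('U')(Z) = 1 (Function('U')(Z) = Mul(Mul(2, Z), Pow(Mul(2, Z), -1)) = Mul(Mul(2, Z), Mul(Rational(1, 2), Pow(Z, -1))) = 1)
Function('N')(F) = Mul(2, F, Add(21, F)) (Function('N')(F) = Mul(Mul(2, F), Add(21, F)) = Mul(2, F, Add(21, F)))
Function('z')(p) = Add(3, Mul(Rational(-1, 6), Pow(Add(p, Mul(2, p, Add(21, p))), Rational(1, 2))))
Add(Mul(Function('z')(-331), Pow(-399625, -1)), Mul(Function('U')(69), Pow(204210, -1))) = Add(Mul(Add(3, Mul(Rational(-1, 6), Pow(Mul(-331, Add(43, Mul(2, -331))), Rational(1, 2)))), Pow(-399625, -1)), Mul(1, Pow(204210, -1))) = Add(Mul(Add(3, Mul(Rational(-1, 6), Pow(Mul(-331, Add(43, -662)), Rational(1, 2)))), Rational(-1, 399625)), Mul(1, Rational(1, 204210))) = Add(Mul(Add(3, Mul(Rational(-1, 6), Pow(Mul(-331, -619), Rational(1, 2)))), Rational(-1, 399625)), Rational(1, 204210)) = Add(Mul(Add(3, Mul(Rational(-1, 6), Pow(204889, Rational(1, 2)))), Rational(-1, 399625)), Rational(1, 204210)) = Add(Add(Rational(-3, 399625), Mul(Rational(1, 2397750), Pow(204889, Rational(1, 2)))), Rational(1, 204210)) = Add(Rational(-42601, 16321484250), Mul(Rational(1, 2397750), Pow(204889, Rational(1, 2))))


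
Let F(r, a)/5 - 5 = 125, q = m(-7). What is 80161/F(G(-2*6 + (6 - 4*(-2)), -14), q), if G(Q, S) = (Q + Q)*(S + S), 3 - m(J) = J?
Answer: 80161/650 ≈ 123.32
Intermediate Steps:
m(J) = 3 - J
G(Q, S) = 4*Q*S (G(Q, S) = (2*Q)*(2*S) = 4*Q*S)
q = 10 (q = 3 - 1*(-7) = 3 + 7 = 10)
F(r, a) = 650 (F(r, a) = 25 + 5*125 = 25 + 625 = 650)
80161/F(G(-2*6 + (6 - 4*(-2)), -14), q) = 80161/650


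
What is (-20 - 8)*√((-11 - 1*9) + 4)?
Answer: -112*I ≈ -112.0*I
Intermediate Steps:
(-20 - 8)*√((-11 - 1*9) + 4) = -28*√((-11 - 9) + 4) = -28*√(-20 + 4) = -112*I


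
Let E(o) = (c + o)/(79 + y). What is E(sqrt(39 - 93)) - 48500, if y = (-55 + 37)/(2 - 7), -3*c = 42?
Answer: -2861510/59 + 15*I*sqrt(6)/413 ≈ -48500.0 + 0.088964*I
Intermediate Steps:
c = -14 (c = -1/3*42 = -14)
y = 18/5 (y = -18/(-5) = -18*(-1/5) = 18/5 ≈ 3.6000)
E(o) = -10/59 + 5*o/413 (E(o) = (-14 + o)/(79 + 18/5) = (-14 + o)/(413/5) = (-14 + o)*(5/413) = -10/59 + 5*o/413)
E(sqrt(39 - 93)) - 48500 = (-10/59 + 5*sqrt(39 - 93)/413) - 48500 = (-10/59 + 5*sqrt(-54)/413) - 48500 = (-10/59 + 5*(3*I*sqrt(6))/413) - 48500 = (-10/59 + 15*I*sqrt(6)/413) - 48500 = -2861510/59 + 15*I*sqrt(6)/413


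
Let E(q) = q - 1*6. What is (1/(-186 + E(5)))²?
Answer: 1/34969 ≈ 2.8597e-5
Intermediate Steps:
E(q) = -6 + q (E(q) = q - 6 = -6 + q)
(1/(-186 + E(5)))² = (1/(-186 + (-6 + 5)))² = (1/(-186 - 1))² = (1/(-187))² = (-1/187)² = 1/34969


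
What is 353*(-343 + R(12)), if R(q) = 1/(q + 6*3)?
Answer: -3632017/30 ≈ -1.2107e+5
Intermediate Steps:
R(q) = 1/(18 + q) (R(q) = 1/(q + 18) = 1/(18 + q))
353*(-343 + R(12)) = 353*(-343 + 1/(18 + 12)) = 353*(-343 + 1/30) = 353*(-10289/30) = -3632017/30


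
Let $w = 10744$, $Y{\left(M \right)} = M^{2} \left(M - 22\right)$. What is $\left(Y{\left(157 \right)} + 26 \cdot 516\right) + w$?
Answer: $3351775$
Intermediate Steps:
$Y{\left(M \right)} = M^{2} \left(-22 + M\right)$
$\left(Y{\left(157 \right)} + 26 \cdot 516\right) + w = \left(157^{2} \left(-22 + 157\right) + 26 \cdot 516\right) + 10744 = \left(24649 \cdot 135 + 13416\right) + 10744 = \left(3327615 + 13416\right) + 10744 = 3341031 + 10744 = 3351775$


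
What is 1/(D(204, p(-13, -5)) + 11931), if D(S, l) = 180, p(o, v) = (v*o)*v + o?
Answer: 1/12111 ≈ 8.2570e-5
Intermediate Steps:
p(o, v) = o + o*v² (p(o, v) = (o*v)*v + o = o*v² + o = o + o*v²)
1/(D(204, p(-13, -5)) + 11931) = 1/(180 + 11931) = 1/12111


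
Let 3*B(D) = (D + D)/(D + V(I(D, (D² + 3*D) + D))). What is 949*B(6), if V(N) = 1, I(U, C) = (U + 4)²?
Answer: 3796/7 ≈ 542.29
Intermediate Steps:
I(U, C) = (4 + U)²
B(D) = 2*D/(3*(1 + D)) (B(D) = ((D + D)/(D + 1))/3 = ((2*D)/(1 + D))/3 = (2*D/(1 + D))/3 = 2*D/(3*(1 + D)))
949*B(6) = 949*((⅔)*6/(1 + 6)) = 949*((⅔)*6/7) = 949*((⅔)*6*(⅐)) = 949*(4/7) = 3796/7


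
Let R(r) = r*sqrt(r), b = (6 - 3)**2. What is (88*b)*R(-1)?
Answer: -792*I ≈ -792.0*I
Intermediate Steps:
b = 9 (b = 3**2 = 9)
R(r) = r**(3/2)
(88*b)*R(-1) = (88*9)*(-1)**(3/2) = 792*(-I) = -792*I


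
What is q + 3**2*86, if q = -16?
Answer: 758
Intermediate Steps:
q + 3**2*86 = -16 + 3**2*86 = -16 + 9*86 = -16 + 774 = 758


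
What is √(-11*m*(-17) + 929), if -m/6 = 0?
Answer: √929 ≈ 30.479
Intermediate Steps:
m = 0 (m = -6*0 = 0)
√(-11*m*(-17) + 929) = √(-11*0*(-17) + 929) = √(0*(-17) + 929) = √(0 + 929) = √929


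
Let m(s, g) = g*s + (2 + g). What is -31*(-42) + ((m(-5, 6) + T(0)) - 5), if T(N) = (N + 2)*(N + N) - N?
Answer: 1275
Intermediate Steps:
m(s, g) = 2 + g + g*s
T(N) = -N + 2*N*(2 + N) (T(N) = (2 + N)*(2*N) - N = 2*N*(2 + N) - N = -N + 2*N*(2 + N))
-31*(-42) + ((m(-5, 6) + T(0)) - 5) = -31*(-42) + (((2 + 6 + 6*(-5)) + 0*(3 + 2*0)) - 5) = 1302 + (((2 + 6 - 30) + 0*(3 + 0)) - 5) = 1302 + ((-22 + 0*3) - 5) = 1302 + ((-22 + 0) - 5) = 1302 + (-22 - 5) = 1302 - 27 = 1275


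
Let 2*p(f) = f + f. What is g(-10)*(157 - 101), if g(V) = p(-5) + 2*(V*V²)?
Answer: -112280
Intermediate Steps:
p(f) = f (p(f) = (f + f)/2 = (2*f)/2 = f)
g(V) = -5 + 2*V³ (g(V) = -5 + 2*(V*V²) = -5 + 2*V³)
g(-10)*(157 - 101) = (-5 + 2*(-10)³)*(157 - 101) = (-5 + 2*(-1000))*56 = (-5 - 2000)*56 = -2005*56 = -112280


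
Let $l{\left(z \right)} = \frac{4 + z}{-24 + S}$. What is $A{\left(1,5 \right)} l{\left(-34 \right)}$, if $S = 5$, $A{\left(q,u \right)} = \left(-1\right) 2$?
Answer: $- \frac{60}{19} \approx -3.1579$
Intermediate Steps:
$A{\left(q,u \right)} = -2$
$l{\left(z \right)} = - \frac{4}{19} - \frac{z}{19}$ ($l{\left(z \right)} = \frac{4 + z}{-24 + 5} = \frac{4 + z}{-19} = \left(4 + z\right) \left(- \frac{1}{19}\right) = - \frac{4}{19} - \frac{z}{19}$)
$A{\left(1,5 \right)} l{\left(-34 \right)} = - 2 \left(- \frac{4}{19} - - \frac{34}{19}\right) = - 2 \left(- \frac{4}{19} + \frac{34}{19}\right) = \left(-2\right) \frac{30}{19} = - \frac{60}{19}$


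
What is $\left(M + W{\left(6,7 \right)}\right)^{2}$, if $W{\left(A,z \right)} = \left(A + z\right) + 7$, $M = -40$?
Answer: $400$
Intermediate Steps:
$W{\left(A,z \right)} = 7 + A + z$
$\left(M + W{\left(6,7 \right)}\right)^{2} = \left(-40 + \left(7 + 6 + 7\right)\right)^{2} = \left(-40 + 20\right)^{2} = \left(-20\right)^{2} = 400$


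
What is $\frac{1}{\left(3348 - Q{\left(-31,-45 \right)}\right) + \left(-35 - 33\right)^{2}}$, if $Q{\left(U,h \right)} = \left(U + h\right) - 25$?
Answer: $\frac{1}{8073} \approx 0.00012387$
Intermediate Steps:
$Q{\left(U,h \right)} = -25 + U + h$
$\frac{1}{\left(3348 - Q{\left(-31,-45 \right)}\right) + \left(-35 - 33\right)^{2}} = \frac{1}{\left(3348 - \left(-25 - 31 - 45\right)\right) + \left(-35 - 33\right)^{2}} = \frac{1}{\left(3348 - -101\right) + \left(-68\right)^{2}} = \frac{1}{\left(3348 + 101\right) + 4624} = \frac{1}{3449 + 4624} = \frac{1}{8073}$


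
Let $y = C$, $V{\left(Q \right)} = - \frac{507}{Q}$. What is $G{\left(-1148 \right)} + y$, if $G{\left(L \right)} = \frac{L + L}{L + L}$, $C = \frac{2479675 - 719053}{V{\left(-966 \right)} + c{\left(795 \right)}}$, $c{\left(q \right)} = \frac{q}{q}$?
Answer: $\frac{566920775}{491} \approx 1.1546 \cdot 10^{6}$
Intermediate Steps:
$c{\left(q \right)} = 1$
$C = \frac{566920284}{491}$ ($C = \frac{2479675 - 719053}{- \frac{507}{-966} + 1} = \frac{1760622}{\left(-507\right) \left(- \frac{1}{966}\right) + 1} = \frac{1760622}{\frac{169}{322} + 1} = \frac{1760622}{\frac{491}{322}} = 1760622 \cdot \frac{322}{491} = \frac{566920284}{491} \approx 1.1546 \cdot 10^{6}$)
$y = \frac{566920284}{491} \approx 1.1546 \cdot 10^{6}$
$G{\left(L \right)} = 1$ ($G{\left(L \right)} = \frac{2 L}{2 L} = 2 L \frac{1}{2 L} = 1$)
$G{\left(-1148 \right)} + y = 1 + \frac{566920284}{491} = \frac{566920775}{491}$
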